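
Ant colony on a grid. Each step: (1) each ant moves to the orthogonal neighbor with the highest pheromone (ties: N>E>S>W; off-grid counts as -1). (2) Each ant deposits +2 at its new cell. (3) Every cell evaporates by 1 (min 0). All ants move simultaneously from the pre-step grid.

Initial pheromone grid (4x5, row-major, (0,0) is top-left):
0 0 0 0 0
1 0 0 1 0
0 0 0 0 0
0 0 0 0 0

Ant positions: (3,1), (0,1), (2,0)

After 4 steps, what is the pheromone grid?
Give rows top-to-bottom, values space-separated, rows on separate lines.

After step 1: ants at (2,1),(0,2),(1,0)
  0 0 1 0 0
  2 0 0 0 0
  0 1 0 0 0
  0 0 0 0 0
After step 2: ants at (1,1),(0,3),(0,0)
  1 0 0 1 0
  1 1 0 0 0
  0 0 0 0 0
  0 0 0 0 0
After step 3: ants at (1,0),(0,4),(1,0)
  0 0 0 0 1
  4 0 0 0 0
  0 0 0 0 0
  0 0 0 0 0
After step 4: ants at (0,0),(1,4),(0,0)
  3 0 0 0 0
  3 0 0 0 1
  0 0 0 0 0
  0 0 0 0 0

3 0 0 0 0
3 0 0 0 1
0 0 0 0 0
0 0 0 0 0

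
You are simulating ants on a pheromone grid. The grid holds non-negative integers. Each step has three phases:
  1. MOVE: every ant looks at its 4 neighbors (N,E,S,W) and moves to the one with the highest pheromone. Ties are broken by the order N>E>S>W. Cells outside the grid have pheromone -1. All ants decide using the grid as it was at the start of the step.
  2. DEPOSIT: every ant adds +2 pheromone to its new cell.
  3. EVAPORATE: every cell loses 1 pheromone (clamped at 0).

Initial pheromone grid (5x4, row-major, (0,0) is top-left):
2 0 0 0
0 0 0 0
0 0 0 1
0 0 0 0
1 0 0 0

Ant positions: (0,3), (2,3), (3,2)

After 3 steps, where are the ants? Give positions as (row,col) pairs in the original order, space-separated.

Step 1: ant0:(0,3)->S->(1,3) | ant1:(2,3)->N->(1,3) | ant2:(3,2)->N->(2,2)
  grid max=3 at (1,3)
Step 2: ant0:(1,3)->N->(0,3) | ant1:(1,3)->N->(0,3) | ant2:(2,2)->N->(1,2)
  grid max=3 at (0,3)
Step 3: ant0:(0,3)->S->(1,3) | ant1:(0,3)->S->(1,3) | ant2:(1,2)->E->(1,3)
  grid max=7 at (1,3)

(1,3) (1,3) (1,3)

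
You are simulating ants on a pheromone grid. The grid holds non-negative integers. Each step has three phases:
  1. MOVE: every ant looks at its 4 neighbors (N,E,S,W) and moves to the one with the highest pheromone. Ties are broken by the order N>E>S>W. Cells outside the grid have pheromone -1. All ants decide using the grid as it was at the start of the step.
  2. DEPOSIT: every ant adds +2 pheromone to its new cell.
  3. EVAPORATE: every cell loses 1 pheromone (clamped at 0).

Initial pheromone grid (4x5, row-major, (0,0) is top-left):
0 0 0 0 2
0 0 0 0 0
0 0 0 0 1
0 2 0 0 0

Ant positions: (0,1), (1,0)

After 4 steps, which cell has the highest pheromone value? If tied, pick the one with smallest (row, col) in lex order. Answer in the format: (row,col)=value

Step 1: ant0:(0,1)->E->(0,2) | ant1:(1,0)->N->(0,0)
  grid max=1 at (0,0)
Step 2: ant0:(0,2)->E->(0,3) | ant1:(0,0)->E->(0,1)
  grid max=1 at (0,1)
Step 3: ant0:(0,3)->E->(0,4) | ant1:(0,1)->E->(0,2)
  grid max=1 at (0,2)
Step 4: ant0:(0,4)->S->(1,4) | ant1:(0,2)->E->(0,3)
  grid max=1 at (0,3)
Final grid:
  0 0 0 1 0
  0 0 0 0 1
  0 0 0 0 0
  0 0 0 0 0
Max pheromone 1 at (0,3)

Answer: (0,3)=1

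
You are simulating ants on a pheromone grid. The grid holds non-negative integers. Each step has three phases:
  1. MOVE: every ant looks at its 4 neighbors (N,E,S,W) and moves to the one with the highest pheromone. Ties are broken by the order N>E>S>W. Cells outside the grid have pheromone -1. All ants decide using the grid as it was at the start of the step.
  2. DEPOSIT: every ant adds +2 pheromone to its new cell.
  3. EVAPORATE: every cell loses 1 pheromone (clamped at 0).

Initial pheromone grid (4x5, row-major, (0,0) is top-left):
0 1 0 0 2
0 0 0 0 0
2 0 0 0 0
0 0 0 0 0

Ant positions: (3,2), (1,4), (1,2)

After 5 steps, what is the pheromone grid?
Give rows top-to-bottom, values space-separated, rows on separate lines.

After step 1: ants at (2,2),(0,4),(0,2)
  0 0 1 0 3
  0 0 0 0 0
  1 0 1 0 0
  0 0 0 0 0
After step 2: ants at (1,2),(1,4),(0,3)
  0 0 0 1 2
  0 0 1 0 1
  0 0 0 0 0
  0 0 0 0 0
After step 3: ants at (0,2),(0,4),(0,4)
  0 0 1 0 5
  0 0 0 0 0
  0 0 0 0 0
  0 0 0 0 0
After step 4: ants at (0,3),(1,4),(1,4)
  0 0 0 1 4
  0 0 0 0 3
  0 0 0 0 0
  0 0 0 0 0
After step 5: ants at (0,4),(0,4),(0,4)
  0 0 0 0 9
  0 0 0 0 2
  0 0 0 0 0
  0 0 0 0 0

0 0 0 0 9
0 0 0 0 2
0 0 0 0 0
0 0 0 0 0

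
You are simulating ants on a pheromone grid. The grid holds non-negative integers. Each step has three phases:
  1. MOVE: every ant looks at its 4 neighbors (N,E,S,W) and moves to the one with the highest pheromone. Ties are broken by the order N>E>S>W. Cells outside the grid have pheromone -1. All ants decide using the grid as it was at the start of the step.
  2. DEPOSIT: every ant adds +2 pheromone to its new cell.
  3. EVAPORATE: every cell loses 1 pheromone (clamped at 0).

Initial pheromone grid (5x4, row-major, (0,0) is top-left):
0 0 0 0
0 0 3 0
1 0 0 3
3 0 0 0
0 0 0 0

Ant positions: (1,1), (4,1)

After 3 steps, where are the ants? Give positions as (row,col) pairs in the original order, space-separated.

Step 1: ant0:(1,1)->E->(1,2) | ant1:(4,1)->N->(3,1)
  grid max=4 at (1,2)
Step 2: ant0:(1,2)->N->(0,2) | ant1:(3,1)->W->(3,0)
  grid max=3 at (1,2)
Step 3: ant0:(0,2)->S->(1,2) | ant1:(3,0)->N->(2,0)
  grid max=4 at (1,2)

(1,2) (2,0)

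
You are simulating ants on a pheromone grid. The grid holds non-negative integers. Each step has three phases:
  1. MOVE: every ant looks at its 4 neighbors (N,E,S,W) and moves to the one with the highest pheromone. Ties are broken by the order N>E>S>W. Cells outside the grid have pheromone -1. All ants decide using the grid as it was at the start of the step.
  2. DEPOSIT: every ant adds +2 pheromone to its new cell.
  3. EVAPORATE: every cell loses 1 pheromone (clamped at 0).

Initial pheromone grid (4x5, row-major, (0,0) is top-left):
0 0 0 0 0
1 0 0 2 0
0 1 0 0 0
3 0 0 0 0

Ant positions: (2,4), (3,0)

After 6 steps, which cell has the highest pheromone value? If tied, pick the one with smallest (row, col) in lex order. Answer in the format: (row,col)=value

Answer: (3,0)=3

Derivation:
Step 1: ant0:(2,4)->N->(1,4) | ant1:(3,0)->N->(2,0)
  grid max=2 at (3,0)
Step 2: ant0:(1,4)->W->(1,3) | ant1:(2,0)->S->(3,0)
  grid max=3 at (3,0)
Step 3: ant0:(1,3)->N->(0,3) | ant1:(3,0)->N->(2,0)
  grid max=2 at (3,0)
Step 4: ant0:(0,3)->S->(1,3) | ant1:(2,0)->S->(3,0)
  grid max=3 at (3,0)
Step 5: ant0:(1,3)->N->(0,3) | ant1:(3,0)->N->(2,0)
  grid max=2 at (3,0)
Step 6: ant0:(0,3)->S->(1,3) | ant1:(2,0)->S->(3,0)
  grid max=3 at (3,0)
Final grid:
  0 0 0 0 0
  0 0 0 2 0
  0 0 0 0 0
  3 0 0 0 0
Max pheromone 3 at (3,0)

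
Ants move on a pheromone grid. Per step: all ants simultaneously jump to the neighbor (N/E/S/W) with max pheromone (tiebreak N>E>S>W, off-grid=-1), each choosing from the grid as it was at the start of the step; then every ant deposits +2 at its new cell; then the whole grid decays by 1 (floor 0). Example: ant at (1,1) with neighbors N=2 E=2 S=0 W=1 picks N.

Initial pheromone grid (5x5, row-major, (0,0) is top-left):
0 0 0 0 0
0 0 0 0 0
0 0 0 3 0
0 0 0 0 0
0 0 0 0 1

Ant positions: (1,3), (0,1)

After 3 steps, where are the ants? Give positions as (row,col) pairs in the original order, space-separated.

Step 1: ant0:(1,3)->S->(2,3) | ant1:(0,1)->E->(0,2)
  grid max=4 at (2,3)
Step 2: ant0:(2,3)->N->(1,3) | ant1:(0,2)->E->(0,3)
  grid max=3 at (2,3)
Step 3: ant0:(1,3)->S->(2,3) | ant1:(0,3)->S->(1,3)
  grid max=4 at (2,3)

(2,3) (1,3)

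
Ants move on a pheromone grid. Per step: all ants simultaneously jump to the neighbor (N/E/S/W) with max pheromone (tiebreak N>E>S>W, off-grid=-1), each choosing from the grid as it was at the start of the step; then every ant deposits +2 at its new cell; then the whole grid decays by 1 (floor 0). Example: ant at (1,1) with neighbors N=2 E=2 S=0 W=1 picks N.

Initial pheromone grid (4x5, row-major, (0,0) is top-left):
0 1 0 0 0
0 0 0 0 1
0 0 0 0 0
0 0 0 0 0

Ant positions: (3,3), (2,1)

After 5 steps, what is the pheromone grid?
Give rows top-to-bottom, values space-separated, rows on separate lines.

After step 1: ants at (2,3),(1,1)
  0 0 0 0 0
  0 1 0 0 0
  0 0 0 1 0
  0 0 0 0 0
After step 2: ants at (1,3),(0,1)
  0 1 0 0 0
  0 0 0 1 0
  0 0 0 0 0
  0 0 0 0 0
After step 3: ants at (0,3),(0,2)
  0 0 1 1 0
  0 0 0 0 0
  0 0 0 0 0
  0 0 0 0 0
After step 4: ants at (0,2),(0,3)
  0 0 2 2 0
  0 0 0 0 0
  0 0 0 0 0
  0 0 0 0 0
After step 5: ants at (0,3),(0,2)
  0 0 3 3 0
  0 0 0 0 0
  0 0 0 0 0
  0 0 0 0 0

0 0 3 3 0
0 0 0 0 0
0 0 0 0 0
0 0 0 0 0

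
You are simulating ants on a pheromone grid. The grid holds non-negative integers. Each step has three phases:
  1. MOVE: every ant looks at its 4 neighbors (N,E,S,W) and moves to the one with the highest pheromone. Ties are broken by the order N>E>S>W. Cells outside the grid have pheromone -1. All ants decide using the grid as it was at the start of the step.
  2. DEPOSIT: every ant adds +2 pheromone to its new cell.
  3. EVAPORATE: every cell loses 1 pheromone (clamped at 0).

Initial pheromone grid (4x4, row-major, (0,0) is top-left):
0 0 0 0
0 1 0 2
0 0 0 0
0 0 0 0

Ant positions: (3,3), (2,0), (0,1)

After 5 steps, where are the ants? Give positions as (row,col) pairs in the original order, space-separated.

Step 1: ant0:(3,3)->N->(2,3) | ant1:(2,0)->N->(1,0) | ant2:(0,1)->S->(1,1)
  grid max=2 at (1,1)
Step 2: ant0:(2,3)->N->(1,3) | ant1:(1,0)->E->(1,1) | ant2:(1,1)->W->(1,0)
  grid max=3 at (1,1)
Step 3: ant0:(1,3)->N->(0,3) | ant1:(1,1)->W->(1,0) | ant2:(1,0)->E->(1,1)
  grid max=4 at (1,1)
Step 4: ant0:(0,3)->S->(1,3) | ant1:(1,0)->E->(1,1) | ant2:(1,1)->W->(1,0)
  grid max=5 at (1,1)
Step 5: ant0:(1,3)->N->(0,3) | ant1:(1,1)->W->(1,0) | ant2:(1,0)->E->(1,1)
  grid max=6 at (1,1)

(0,3) (1,0) (1,1)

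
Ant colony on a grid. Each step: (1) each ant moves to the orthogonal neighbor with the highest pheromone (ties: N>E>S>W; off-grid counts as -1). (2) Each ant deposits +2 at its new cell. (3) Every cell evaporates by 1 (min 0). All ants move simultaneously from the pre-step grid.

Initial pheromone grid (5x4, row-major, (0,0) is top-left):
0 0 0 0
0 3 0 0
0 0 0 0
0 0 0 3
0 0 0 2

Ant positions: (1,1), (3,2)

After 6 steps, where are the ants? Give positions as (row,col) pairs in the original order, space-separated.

Step 1: ant0:(1,1)->N->(0,1) | ant1:(3,2)->E->(3,3)
  grid max=4 at (3,3)
Step 2: ant0:(0,1)->S->(1,1) | ant1:(3,3)->S->(4,3)
  grid max=3 at (1,1)
Step 3: ant0:(1,1)->N->(0,1) | ant1:(4,3)->N->(3,3)
  grid max=4 at (3,3)
Step 4: ant0:(0,1)->S->(1,1) | ant1:(3,3)->S->(4,3)
  grid max=3 at (1,1)
Step 5: ant0:(1,1)->N->(0,1) | ant1:(4,3)->N->(3,3)
  grid max=4 at (3,3)
Step 6: ant0:(0,1)->S->(1,1) | ant1:(3,3)->S->(4,3)
  grid max=3 at (1,1)

(1,1) (4,3)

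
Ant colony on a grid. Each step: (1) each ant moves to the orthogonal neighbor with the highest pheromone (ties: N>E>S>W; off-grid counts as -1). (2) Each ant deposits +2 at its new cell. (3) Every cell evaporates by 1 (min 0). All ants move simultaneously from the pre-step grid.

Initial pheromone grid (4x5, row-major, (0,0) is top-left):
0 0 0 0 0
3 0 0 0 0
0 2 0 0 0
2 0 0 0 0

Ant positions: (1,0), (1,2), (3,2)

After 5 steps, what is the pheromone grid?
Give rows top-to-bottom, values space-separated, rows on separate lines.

After step 1: ants at (0,0),(0,2),(2,2)
  1 0 1 0 0
  2 0 0 0 0
  0 1 1 0 0
  1 0 0 0 0
After step 2: ants at (1,0),(0,3),(2,1)
  0 0 0 1 0
  3 0 0 0 0
  0 2 0 0 0
  0 0 0 0 0
After step 3: ants at (0,0),(0,4),(1,1)
  1 0 0 0 1
  2 1 0 0 0
  0 1 0 0 0
  0 0 0 0 0
After step 4: ants at (1,0),(1,4),(1,0)
  0 0 0 0 0
  5 0 0 0 1
  0 0 0 0 0
  0 0 0 0 0
After step 5: ants at (0,0),(0,4),(0,0)
  3 0 0 0 1
  4 0 0 0 0
  0 0 0 0 0
  0 0 0 0 0

3 0 0 0 1
4 0 0 0 0
0 0 0 0 0
0 0 0 0 0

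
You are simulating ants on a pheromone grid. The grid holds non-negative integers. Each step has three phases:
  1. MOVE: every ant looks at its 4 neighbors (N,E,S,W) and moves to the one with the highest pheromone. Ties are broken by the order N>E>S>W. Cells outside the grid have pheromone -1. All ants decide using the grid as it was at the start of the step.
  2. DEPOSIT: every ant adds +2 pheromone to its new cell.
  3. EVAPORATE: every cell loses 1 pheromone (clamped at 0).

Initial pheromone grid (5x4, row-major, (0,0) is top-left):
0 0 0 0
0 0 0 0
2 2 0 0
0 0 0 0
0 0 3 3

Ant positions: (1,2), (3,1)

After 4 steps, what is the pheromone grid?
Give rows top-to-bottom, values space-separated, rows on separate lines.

After step 1: ants at (0,2),(2,1)
  0 0 1 0
  0 0 0 0
  1 3 0 0
  0 0 0 0
  0 0 2 2
After step 2: ants at (0,3),(2,0)
  0 0 0 1
  0 0 0 0
  2 2 0 0
  0 0 0 0
  0 0 1 1
After step 3: ants at (1,3),(2,1)
  0 0 0 0
  0 0 0 1
  1 3 0 0
  0 0 0 0
  0 0 0 0
After step 4: ants at (0,3),(2,0)
  0 0 0 1
  0 0 0 0
  2 2 0 0
  0 0 0 0
  0 0 0 0

0 0 0 1
0 0 0 0
2 2 0 0
0 0 0 0
0 0 0 0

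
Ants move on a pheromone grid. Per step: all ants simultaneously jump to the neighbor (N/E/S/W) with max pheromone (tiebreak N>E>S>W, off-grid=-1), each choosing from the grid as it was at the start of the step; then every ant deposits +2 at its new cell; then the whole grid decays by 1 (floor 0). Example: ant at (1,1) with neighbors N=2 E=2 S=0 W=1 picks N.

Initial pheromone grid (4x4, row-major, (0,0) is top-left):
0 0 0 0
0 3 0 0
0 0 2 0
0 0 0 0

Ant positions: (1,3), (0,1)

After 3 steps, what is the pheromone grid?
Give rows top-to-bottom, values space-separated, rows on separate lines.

After step 1: ants at (0,3),(1,1)
  0 0 0 1
  0 4 0 0
  0 0 1 0
  0 0 0 0
After step 2: ants at (1,3),(0,1)
  0 1 0 0
  0 3 0 1
  0 0 0 0
  0 0 0 0
After step 3: ants at (0,3),(1,1)
  0 0 0 1
  0 4 0 0
  0 0 0 0
  0 0 0 0

0 0 0 1
0 4 0 0
0 0 0 0
0 0 0 0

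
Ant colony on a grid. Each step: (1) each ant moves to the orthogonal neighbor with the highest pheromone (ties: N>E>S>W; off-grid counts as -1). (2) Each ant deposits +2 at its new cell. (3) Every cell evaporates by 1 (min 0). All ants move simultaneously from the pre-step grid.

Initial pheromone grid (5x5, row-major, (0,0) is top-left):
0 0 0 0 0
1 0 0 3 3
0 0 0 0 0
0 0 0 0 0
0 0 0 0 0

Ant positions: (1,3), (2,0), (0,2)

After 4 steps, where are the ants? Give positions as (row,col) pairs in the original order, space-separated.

Step 1: ant0:(1,3)->E->(1,4) | ant1:(2,0)->N->(1,0) | ant2:(0,2)->E->(0,3)
  grid max=4 at (1,4)
Step 2: ant0:(1,4)->W->(1,3) | ant1:(1,0)->N->(0,0) | ant2:(0,3)->S->(1,3)
  grid max=5 at (1,3)
Step 3: ant0:(1,3)->E->(1,4) | ant1:(0,0)->S->(1,0) | ant2:(1,3)->E->(1,4)
  grid max=6 at (1,4)
Step 4: ant0:(1,4)->W->(1,3) | ant1:(1,0)->N->(0,0) | ant2:(1,4)->W->(1,3)
  grid max=7 at (1,3)

(1,3) (0,0) (1,3)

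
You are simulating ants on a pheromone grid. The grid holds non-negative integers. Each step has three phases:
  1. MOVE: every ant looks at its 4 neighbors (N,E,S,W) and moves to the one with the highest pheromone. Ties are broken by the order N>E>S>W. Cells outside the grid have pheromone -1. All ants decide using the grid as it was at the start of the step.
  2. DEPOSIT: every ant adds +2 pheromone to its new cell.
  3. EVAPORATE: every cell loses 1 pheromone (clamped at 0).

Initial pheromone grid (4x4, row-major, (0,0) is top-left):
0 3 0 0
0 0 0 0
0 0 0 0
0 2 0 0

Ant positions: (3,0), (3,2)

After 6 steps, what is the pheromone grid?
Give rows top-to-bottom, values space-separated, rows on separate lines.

After step 1: ants at (3,1),(3,1)
  0 2 0 0
  0 0 0 0
  0 0 0 0
  0 5 0 0
After step 2: ants at (2,1),(2,1)
  0 1 0 0
  0 0 0 0
  0 3 0 0
  0 4 0 0
After step 3: ants at (3,1),(3,1)
  0 0 0 0
  0 0 0 0
  0 2 0 0
  0 7 0 0
After step 4: ants at (2,1),(2,1)
  0 0 0 0
  0 0 0 0
  0 5 0 0
  0 6 0 0
After step 5: ants at (3,1),(3,1)
  0 0 0 0
  0 0 0 0
  0 4 0 0
  0 9 0 0
After step 6: ants at (2,1),(2,1)
  0 0 0 0
  0 0 0 0
  0 7 0 0
  0 8 0 0

0 0 0 0
0 0 0 0
0 7 0 0
0 8 0 0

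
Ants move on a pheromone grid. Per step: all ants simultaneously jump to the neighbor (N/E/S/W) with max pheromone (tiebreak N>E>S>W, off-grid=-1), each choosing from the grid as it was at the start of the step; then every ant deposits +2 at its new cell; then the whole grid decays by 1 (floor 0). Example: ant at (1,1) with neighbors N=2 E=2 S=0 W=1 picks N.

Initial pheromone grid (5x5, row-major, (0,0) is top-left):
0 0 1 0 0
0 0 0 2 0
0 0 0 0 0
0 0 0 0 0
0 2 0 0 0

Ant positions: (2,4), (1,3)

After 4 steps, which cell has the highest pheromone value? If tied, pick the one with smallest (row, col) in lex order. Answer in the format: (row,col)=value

Step 1: ant0:(2,4)->N->(1,4) | ant1:(1,3)->N->(0,3)
  grid max=1 at (0,3)
Step 2: ant0:(1,4)->W->(1,3) | ant1:(0,3)->S->(1,3)
  grid max=4 at (1,3)
Step 3: ant0:(1,3)->N->(0,3) | ant1:(1,3)->N->(0,3)
  grid max=3 at (0,3)
Step 4: ant0:(0,3)->S->(1,3) | ant1:(0,3)->S->(1,3)
  grid max=6 at (1,3)
Final grid:
  0 0 0 2 0
  0 0 0 6 0
  0 0 0 0 0
  0 0 0 0 0
  0 0 0 0 0
Max pheromone 6 at (1,3)

Answer: (1,3)=6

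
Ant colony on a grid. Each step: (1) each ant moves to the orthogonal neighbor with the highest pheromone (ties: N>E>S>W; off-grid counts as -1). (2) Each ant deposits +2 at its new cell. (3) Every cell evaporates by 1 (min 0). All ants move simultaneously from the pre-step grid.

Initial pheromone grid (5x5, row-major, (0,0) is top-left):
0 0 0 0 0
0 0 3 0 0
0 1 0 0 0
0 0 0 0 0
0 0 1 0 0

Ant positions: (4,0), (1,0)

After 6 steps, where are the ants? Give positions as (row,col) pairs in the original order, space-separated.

Step 1: ant0:(4,0)->N->(3,0) | ant1:(1,0)->N->(0,0)
  grid max=2 at (1,2)
Step 2: ant0:(3,0)->N->(2,0) | ant1:(0,0)->E->(0,1)
  grid max=1 at (0,1)
Step 3: ant0:(2,0)->N->(1,0) | ant1:(0,1)->E->(0,2)
  grid max=1 at (0,2)
Step 4: ant0:(1,0)->N->(0,0) | ant1:(0,2)->E->(0,3)
  grid max=1 at (0,0)
Step 5: ant0:(0,0)->E->(0,1) | ant1:(0,3)->E->(0,4)
  grid max=1 at (0,1)
Step 6: ant0:(0,1)->E->(0,2) | ant1:(0,4)->S->(1,4)
  grid max=1 at (0,2)

(0,2) (1,4)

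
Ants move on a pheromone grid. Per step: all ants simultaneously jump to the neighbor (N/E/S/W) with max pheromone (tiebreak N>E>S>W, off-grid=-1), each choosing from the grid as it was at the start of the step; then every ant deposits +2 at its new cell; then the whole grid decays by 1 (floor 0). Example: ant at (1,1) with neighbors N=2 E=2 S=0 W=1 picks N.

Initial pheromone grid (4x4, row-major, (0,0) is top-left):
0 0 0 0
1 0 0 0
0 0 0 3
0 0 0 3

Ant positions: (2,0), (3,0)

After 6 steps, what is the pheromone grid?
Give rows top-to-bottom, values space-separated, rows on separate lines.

After step 1: ants at (1,0),(2,0)
  0 0 0 0
  2 0 0 0
  1 0 0 2
  0 0 0 2
After step 2: ants at (2,0),(1,0)
  0 0 0 0
  3 0 0 0
  2 0 0 1
  0 0 0 1
After step 3: ants at (1,0),(2,0)
  0 0 0 0
  4 0 0 0
  3 0 0 0
  0 0 0 0
After step 4: ants at (2,0),(1,0)
  0 0 0 0
  5 0 0 0
  4 0 0 0
  0 0 0 0
After step 5: ants at (1,0),(2,0)
  0 0 0 0
  6 0 0 0
  5 0 0 0
  0 0 0 0
After step 6: ants at (2,0),(1,0)
  0 0 0 0
  7 0 0 0
  6 0 0 0
  0 0 0 0

0 0 0 0
7 0 0 0
6 0 0 0
0 0 0 0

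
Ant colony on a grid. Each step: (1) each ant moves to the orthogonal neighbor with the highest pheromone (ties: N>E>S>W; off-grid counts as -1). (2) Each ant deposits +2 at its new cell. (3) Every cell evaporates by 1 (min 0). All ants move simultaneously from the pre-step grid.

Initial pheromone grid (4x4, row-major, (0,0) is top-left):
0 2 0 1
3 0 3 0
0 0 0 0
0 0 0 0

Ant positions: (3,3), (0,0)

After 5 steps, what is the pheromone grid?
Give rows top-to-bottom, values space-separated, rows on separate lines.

After step 1: ants at (2,3),(1,0)
  0 1 0 0
  4 0 2 0
  0 0 0 1
  0 0 0 0
After step 2: ants at (1,3),(0,0)
  1 0 0 0
  3 0 1 1
  0 0 0 0
  0 0 0 0
After step 3: ants at (1,2),(1,0)
  0 0 0 0
  4 0 2 0
  0 0 0 0
  0 0 0 0
After step 4: ants at (0,2),(0,0)
  1 0 1 0
  3 0 1 0
  0 0 0 0
  0 0 0 0
After step 5: ants at (1,2),(1,0)
  0 0 0 0
  4 0 2 0
  0 0 0 0
  0 0 0 0

0 0 0 0
4 0 2 0
0 0 0 0
0 0 0 0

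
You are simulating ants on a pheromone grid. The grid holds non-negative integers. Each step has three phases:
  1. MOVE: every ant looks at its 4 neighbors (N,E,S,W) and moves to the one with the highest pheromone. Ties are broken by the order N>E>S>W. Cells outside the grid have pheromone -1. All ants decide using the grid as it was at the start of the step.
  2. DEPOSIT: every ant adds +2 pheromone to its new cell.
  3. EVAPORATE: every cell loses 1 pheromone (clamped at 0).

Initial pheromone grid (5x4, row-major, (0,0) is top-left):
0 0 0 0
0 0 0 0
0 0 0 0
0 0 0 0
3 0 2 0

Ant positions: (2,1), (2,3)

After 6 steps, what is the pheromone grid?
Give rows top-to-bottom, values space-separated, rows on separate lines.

After step 1: ants at (1,1),(1,3)
  0 0 0 0
  0 1 0 1
  0 0 0 0
  0 0 0 0
  2 0 1 0
After step 2: ants at (0,1),(0,3)
  0 1 0 1
  0 0 0 0
  0 0 0 0
  0 0 0 0
  1 0 0 0
After step 3: ants at (0,2),(1,3)
  0 0 1 0
  0 0 0 1
  0 0 0 0
  0 0 0 0
  0 0 0 0
After step 4: ants at (0,3),(0,3)
  0 0 0 3
  0 0 0 0
  0 0 0 0
  0 0 0 0
  0 0 0 0
After step 5: ants at (1,3),(1,3)
  0 0 0 2
  0 0 0 3
  0 0 0 0
  0 0 0 0
  0 0 0 0
After step 6: ants at (0,3),(0,3)
  0 0 0 5
  0 0 0 2
  0 0 0 0
  0 0 0 0
  0 0 0 0

0 0 0 5
0 0 0 2
0 0 0 0
0 0 0 0
0 0 0 0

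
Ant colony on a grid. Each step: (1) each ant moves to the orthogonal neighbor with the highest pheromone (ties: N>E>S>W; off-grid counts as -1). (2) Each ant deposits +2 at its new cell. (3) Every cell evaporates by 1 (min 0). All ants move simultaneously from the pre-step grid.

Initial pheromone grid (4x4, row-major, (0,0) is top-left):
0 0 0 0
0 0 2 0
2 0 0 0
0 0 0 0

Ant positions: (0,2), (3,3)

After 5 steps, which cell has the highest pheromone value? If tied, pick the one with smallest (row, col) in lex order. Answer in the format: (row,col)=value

Step 1: ant0:(0,2)->S->(1,2) | ant1:(3,3)->N->(2,3)
  grid max=3 at (1,2)
Step 2: ant0:(1,2)->N->(0,2) | ant1:(2,3)->N->(1,3)
  grid max=2 at (1,2)
Step 3: ant0:(0,2)->S->(1,2) | ant1:(1,3)->W->(1,2)
  grid max=5 at (1,2)
Step 4: ant0:(1,2)->N->(0,2) | ant1:(1,2)->N->(0,2)
  grid max=4 at (1,2)
Step 5: ant0:(0,2)->S->(1,2) | ant1:(0,2)->S->(1,2)
  grid max=7 at (1,2)
Final grid:
  0 0 2 0
  0 0 7 0
  0 0 0 0
  0 0 0 0
Max pheromone 7 at (1,2)

Answer: (1,2)=7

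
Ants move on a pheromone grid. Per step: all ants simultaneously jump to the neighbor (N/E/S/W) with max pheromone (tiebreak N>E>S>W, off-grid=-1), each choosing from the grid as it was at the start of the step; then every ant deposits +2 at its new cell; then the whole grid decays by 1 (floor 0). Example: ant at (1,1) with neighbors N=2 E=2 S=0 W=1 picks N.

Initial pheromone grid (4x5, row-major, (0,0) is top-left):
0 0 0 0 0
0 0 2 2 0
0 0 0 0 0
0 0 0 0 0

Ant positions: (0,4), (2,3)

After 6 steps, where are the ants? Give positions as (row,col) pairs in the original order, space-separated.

Step 1: ant0:(0,4)->S->(1,4) | ant1:(2,3)->N->(1,3)
  grid max=3 at (1,3)
Step 2: ant0:(1,4)->W->(1,3) | ant1:(1,3)->E->(1,4)
  grid max=4 at (1,3)
Step 3: ant0:(1,3)->E->(1,4) | ant1:(1,4)->W->(1,3)
  grid max=5 at (1,3)
Step 4: ant0:(1,4)->W->(1,3) | ant1:(1,3)->E->(1,4)
  grid max=6 at (1,3)
Step 5: ant0:(1,3)->E->(1,4) | ant1:(1,4)->W->(1,3)
  grid max=7 at (1,3)
Step 6: ant0:(1,4)->W->(1,3) | ant1:(1,3)->E->(1,4)
  grid max=8 at (1,3)

(1,3) (1,4)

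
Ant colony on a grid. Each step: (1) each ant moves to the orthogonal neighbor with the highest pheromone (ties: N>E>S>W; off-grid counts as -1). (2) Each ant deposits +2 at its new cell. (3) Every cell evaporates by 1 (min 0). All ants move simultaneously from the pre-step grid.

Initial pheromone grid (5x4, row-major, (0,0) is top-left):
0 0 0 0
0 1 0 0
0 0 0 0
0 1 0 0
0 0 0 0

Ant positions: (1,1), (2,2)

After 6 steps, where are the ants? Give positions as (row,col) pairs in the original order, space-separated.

Step 1: ant0:(1,1)->N->(0,1) | ant1:(2,2)->N->(1,2)
  grid max=1 at (0,1)
Step 2: ant0:(0,1)->E->(0,2) | ant1:(1,2)->N->(0,2)
  grid max=3 at (0,2)
Step 3: ant0:(0,2)->E->(0,3) | ant1:(0,2)->E->(0,3)
  grid max=3 at (0,3)
Step 4: ant0:(0,3)->W->(0,2) | ant1:(0,3)->W->(0,2)
  grid max=5 at (0,2)
Step 5: ant0:(0,2)->E->(0,3) | ant1:(0,2)->E->(0,3)
  grid max=5 at (0,3)
Step 6: ant0:(0,3)->W->(0,2) | ant1:(0,3)->W->(0,2)
  grid max=7 at (0,2)

(0,2) (0,2)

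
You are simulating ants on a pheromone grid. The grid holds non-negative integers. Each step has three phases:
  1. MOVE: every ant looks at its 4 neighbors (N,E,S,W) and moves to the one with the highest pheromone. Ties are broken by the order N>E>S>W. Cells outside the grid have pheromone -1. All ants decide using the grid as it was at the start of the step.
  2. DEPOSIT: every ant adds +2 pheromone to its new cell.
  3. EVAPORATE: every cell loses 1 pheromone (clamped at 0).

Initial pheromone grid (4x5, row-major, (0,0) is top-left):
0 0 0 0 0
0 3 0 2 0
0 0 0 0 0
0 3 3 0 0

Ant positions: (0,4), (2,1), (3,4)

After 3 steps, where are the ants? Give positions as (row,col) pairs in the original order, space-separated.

Step 1: ant0:(0,4)->S->(1,4) | ant1:(2,1)->N->(1,1) | ant2:(3,4)->N->(2,4)
  grid max=4 at (1,1)
Step 2: ant0:(1,4)->S->(2,4) | ant1:(1,1)->N->(0,1) | ant2:(2,4)->N->(1,4)
  grid max=3 at (1,1)
Step 3: ant0:(2,4)->N->(1,4) | ant1:(0,1)->S->(1,1) | ant2:(1,4)->S->(2,4)
  grid max=4 at (1,1)

(1,4) (1,1) (2,4)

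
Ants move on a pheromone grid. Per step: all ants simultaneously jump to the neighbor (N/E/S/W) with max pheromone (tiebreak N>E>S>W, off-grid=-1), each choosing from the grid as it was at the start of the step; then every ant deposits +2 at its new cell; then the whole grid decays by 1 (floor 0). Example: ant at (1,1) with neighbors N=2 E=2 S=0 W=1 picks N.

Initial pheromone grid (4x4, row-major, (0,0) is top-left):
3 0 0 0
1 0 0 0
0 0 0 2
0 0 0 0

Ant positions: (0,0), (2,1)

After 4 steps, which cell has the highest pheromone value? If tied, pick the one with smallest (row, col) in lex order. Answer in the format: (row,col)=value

Step 1: ant0:(0,0)->S->(1,0) | ant1:(2,1)->N->(1,1)
  grid max=2 at (0,0)
Step 2: ant0:(1,0)->N->(0,0) | ant1:(1,1)->W->(1,0)
  grid max=3 at (0,0)
Step 3: ant0:(0,0)->S->(1,0) | ant1:(1,0)->N->(0,0)
  grid max=4 at (0,0)
Step 4: ant0:(1,0)->N->(0,0) | ant1:(0,0)->S->(1,0)
  grid max=5 at (0,0)
Final grid:
  5 0 0 0
  5 0 0 0
  0 0 0 0
  0 0 0 0
Max pheromone 5 at (0,0)

Answer: (0,0)=5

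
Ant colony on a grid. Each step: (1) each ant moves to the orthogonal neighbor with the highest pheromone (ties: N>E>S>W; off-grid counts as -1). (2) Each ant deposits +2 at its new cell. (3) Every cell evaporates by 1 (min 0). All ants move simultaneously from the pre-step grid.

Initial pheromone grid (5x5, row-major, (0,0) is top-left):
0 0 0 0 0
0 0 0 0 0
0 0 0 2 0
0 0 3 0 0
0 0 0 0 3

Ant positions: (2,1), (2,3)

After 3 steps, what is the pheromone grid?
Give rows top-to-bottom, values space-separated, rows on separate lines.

After step 1: ants at (1,1),(1,3)
  0 0 0 0 0
  0 1 0 1 0
  0 0 0 1 0
  0 0 2 0 0
  0 0 0 0 2
After step 2: ants at (0,1),(2,3)
  0 1 0 0 0
  0 0 0 0 0
  0 0 0 2 0
  0 0 1 0 0
  0 0 0 0 1
After step 3: ants at (0,2),(1,3)
  0 0 1 0 0
  0 0 0 1 0
  0 0 0 1 0
  0 0 0 0 0
  0 0 0 0 0

0 0 1 0 0
0 0 0 1 0
0 0 0 1 0
0 0 0 0 0
0 0 0 0 0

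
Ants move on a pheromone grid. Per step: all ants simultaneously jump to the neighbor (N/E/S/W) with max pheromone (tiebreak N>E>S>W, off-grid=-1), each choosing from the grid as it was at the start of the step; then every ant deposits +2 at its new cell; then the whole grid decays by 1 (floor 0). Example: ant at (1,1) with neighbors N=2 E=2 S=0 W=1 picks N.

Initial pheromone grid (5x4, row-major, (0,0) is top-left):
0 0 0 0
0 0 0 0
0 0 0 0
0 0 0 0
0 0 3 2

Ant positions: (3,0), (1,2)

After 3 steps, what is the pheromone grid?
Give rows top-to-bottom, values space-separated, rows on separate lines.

After step 1: ants at (2,0),(0,2)
  0 0 1 0
  0 0 0 0
  1 0 0 0
  0 0 0 0
  0 0 2 1
After step 2: ants at (1,0),(0,3)
  0 0 0 1
  1 0 0 0
  0 0 0 0
  0 0 0 0
  0 0 1 0
After step 3: ants at (0,0),(1,3)
  1 0 0 0
  0 0 0 1
  0 0 0 0
  0 0 0 0
  0 0 0 0

1 0 0 0
0 0 0 1
0 0 0 0
0 0 0 0
0 0 0 0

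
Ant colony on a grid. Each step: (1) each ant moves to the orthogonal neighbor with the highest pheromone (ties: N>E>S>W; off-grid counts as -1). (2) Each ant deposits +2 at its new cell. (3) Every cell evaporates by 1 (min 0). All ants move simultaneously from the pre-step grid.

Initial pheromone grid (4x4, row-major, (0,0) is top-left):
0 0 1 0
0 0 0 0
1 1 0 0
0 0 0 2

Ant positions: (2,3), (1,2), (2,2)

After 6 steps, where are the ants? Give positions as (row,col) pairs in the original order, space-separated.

Step 1: ant0:(2,3)->S->(3,3) | ant1:(1,2)->N->(0,2) | ant2:(2,2)->W->(2,1)
  grid max=3 at (3,3)
Step 2: ant0:(3,3)->N->(2,3) | ant1:(0,2)->E->(0,3) | ant2:(2,1)->N->(1,1)
  grid max=2 at (3,3)
Step 3: ant0:(2,3)->S->(3,3) | ant1:(0,3)->W->(0,2) | ant2:(1,1)->S->(2,1)
  grid max=3 at (3,3)
Step 4: ant0:(3,3)->N->(2,3) | ant1:(0,2)->E->(0,3) | ant2:(2,1)->N->(1,1)
  grid max=2 at (3,3)
Step 5: ant0:(2,3)->S->(3,3) | ant1:(0,3)->W->(0,2) | ant2:(1,1)->S->(2,1)
  grid max=3 at (3,3)
Step 6: ant0:(3,3)->N->(2,3) | ant1:(0,2)->E->(0,3) | ant2:(2,1)->N->(1,1)
  grid max=2 at (3,3)

(2,3) (0,3) (1,1)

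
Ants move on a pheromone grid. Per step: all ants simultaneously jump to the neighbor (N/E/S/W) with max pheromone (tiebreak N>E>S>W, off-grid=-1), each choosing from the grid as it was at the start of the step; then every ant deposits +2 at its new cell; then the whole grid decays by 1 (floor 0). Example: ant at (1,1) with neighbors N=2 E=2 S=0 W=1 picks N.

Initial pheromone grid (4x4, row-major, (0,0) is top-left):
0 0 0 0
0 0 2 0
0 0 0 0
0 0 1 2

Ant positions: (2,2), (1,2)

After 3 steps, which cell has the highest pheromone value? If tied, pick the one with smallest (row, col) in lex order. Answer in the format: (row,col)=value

Answer: (1,2)=5

Derivation:
Step 1: ant0:(2,2)->N->(1,2) | ant1:(1,2)->N->(0,2)
  grid max=3 at (1,2)
Step 2: ant0:(1,2)->N->(0,2) | ant1:(0,2)->S->(1,2)
  grid max=4 at (1,2)
Step 3: ant0:(0,2)->S->(1,2) | ant1:(1,2)->N->(0,2)
  grid max=5 at (1,2)
Final grid:
  0 0 3 0
  0 0 5 0
  0 0 0 0
  0 0 0 0
Max pheromone 5 at (1,2)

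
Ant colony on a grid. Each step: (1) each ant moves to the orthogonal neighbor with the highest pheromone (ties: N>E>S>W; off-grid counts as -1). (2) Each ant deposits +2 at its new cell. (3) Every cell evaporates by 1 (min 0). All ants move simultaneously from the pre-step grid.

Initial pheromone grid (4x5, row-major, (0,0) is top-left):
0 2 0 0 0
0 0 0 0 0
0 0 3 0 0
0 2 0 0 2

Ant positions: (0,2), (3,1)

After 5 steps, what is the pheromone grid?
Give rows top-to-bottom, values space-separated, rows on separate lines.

After step 1: ants at (0,1),(2,1)
  0 3 0 0 0
  0 0 0 0 0
  0 1 2 0 0
  0 1 0 0 1
After step 2: ants at (0,2),(2,2)
  0 2 1 0 0
  0 0 0 0 0
  0 0 3 0 0
  0 0 0 0 0
After step 3: ants at (0,1),(1,2)
  0 3 0 0 0
  0 0 1 0 0
  0 0 2 0 0
  0 0 0 0 0
After step 4: ants at (0,2),(2,2)
  0 2 1 0 0
  0 0 0 0 0
  0 0 3 0 0
  0 0 0 0 0
After step 5: ants at (0,1),(1,2)
  0 3 0 0 0
  0 0 1 0 0
  0 0 2 0 0
  0 0 0 0 0

0 3 0 0 0
0 0 1 0 0
0 0 2 0 0
0 0 0 0 0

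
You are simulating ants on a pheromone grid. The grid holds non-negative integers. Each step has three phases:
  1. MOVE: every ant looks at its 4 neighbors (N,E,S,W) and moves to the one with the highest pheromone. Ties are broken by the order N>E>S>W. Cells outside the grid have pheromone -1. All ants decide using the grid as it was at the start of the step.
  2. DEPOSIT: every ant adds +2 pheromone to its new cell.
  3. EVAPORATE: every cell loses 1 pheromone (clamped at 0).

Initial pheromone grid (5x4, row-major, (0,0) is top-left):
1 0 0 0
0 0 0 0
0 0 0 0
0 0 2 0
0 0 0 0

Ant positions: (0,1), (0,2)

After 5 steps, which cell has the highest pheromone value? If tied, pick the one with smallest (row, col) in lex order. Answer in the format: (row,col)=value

Step 1: ant0:(0,1)->W->(0,0) | ant1:(0,2)->E->(0,3)
  grid max=2 at (0,0)
Step 2: ant0:(0,0)->E->(0,1) | ant1:(0,3)->S->(1,3)
  grid max=1 at (0,0)
Step 3: ant0:(0,1)->W->(0,0) | ant1:(1,3)->N->(0,3)
  grid max=2 at (0,0)
Step 4: ant0:(0,0)->E->(0,1) | ant1:(0,3)->S->(1,3)
  grid max=1 at (0,0)
Step 5: ant0:(0,1)->W->(0,0) | ant1:(1,3)->N->(0,3)
  grid max=2 at (0,0)
Final grid:
  2 0 0 1
  0 0 0 0
  0 0 0 0
  0 0 0 0
  0 0 0 0
Max pheromone 2 at (0,0)

Answer: (0,0)=2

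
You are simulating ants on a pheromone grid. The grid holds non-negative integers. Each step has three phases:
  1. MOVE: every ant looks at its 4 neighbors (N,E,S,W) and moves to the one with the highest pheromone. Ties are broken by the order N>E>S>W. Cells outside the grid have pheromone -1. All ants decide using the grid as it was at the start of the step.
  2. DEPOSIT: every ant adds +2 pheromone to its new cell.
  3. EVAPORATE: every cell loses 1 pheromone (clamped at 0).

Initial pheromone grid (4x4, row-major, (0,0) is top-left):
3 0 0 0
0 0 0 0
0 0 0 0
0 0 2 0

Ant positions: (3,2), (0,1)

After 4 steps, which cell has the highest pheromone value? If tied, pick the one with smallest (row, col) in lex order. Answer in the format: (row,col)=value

Step 1: ant0:(3,2)->N->(2,2) | ant1:(0,1)->W->(0,0)
  grid max=4 at (0,0)
Step 2: ant0:(2,2)->S->(3,2) | ant1:(0,0)->E->(0,1)
  grid max=3 at (0,0)
Step 3: ant0:(3,2)->N->(2,2) | ant1:(0,1)->W->(0,0)
  grid max=4 at (0,0)
Step 4: ant0:(2,2)->S->(3,2) | ant1:(0,0)->E->(0,1)
  grid max=3 at (0,0)
Final grid:
  3 1 0 0
  0 0 0 0
  0 0 0 0
  0 0 2 0
Max pheromone 3 at (0,0)

Answer: (0,0)=3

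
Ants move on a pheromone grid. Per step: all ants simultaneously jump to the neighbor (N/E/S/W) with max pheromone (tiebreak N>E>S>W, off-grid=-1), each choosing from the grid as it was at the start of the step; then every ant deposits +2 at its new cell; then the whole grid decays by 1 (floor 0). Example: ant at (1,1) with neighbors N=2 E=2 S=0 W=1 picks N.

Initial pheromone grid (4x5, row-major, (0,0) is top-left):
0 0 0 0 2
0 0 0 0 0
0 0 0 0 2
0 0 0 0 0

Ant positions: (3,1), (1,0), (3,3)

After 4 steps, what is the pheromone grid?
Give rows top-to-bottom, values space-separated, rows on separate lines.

After step 1: ants at (2,1),(0,0),(2,3)
  1 0 0 0 1
  0 0 0 0 0
  0 1 0 1 1
  0 0 0 0 0
After step 2: ants at (1,1),(0,1),(2,4)
  0 1 0 0 0
  0 1 0 0 0
  0 0 0 0 2
  0 0 0 0 0
After step 3: ants at (0,1),(1,1),(1,4)
  0 2 0 0 0
  0 2 0 0 1
  0 0 0 0 1
  0 0 0 0 0
After step 4: ants at (1,1),(0,1),(2,4)
  0 3 0 0 0
  0 3 0 0 0
  0 0 0 0 2
  0 0 0 0 0

0 3 0 0 0
0 3 0 0 0
0 0 0 0 2
0 0 0 0 0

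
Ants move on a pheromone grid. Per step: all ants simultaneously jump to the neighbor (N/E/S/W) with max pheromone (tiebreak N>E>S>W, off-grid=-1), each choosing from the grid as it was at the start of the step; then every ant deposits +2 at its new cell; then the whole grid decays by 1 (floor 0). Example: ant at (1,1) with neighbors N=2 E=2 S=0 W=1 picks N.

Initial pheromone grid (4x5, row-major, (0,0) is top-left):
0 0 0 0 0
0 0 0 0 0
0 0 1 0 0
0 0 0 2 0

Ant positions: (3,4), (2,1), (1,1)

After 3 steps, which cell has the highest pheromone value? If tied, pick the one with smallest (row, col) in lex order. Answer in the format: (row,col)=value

Step 1: ant0:(3,4)->W->(3,3) | ant1:(2,1)->E->(2,2) | ant2:(1,1)->N->(0,1)
  grid max=3 at (3,3)
Step 2: ant0:(3,3)->N->(2,3) | ant1:(2,2)->N->(1,2) | ant2:(0,1)->E->(0,2)
  grid max=2 at (3,3)
Step 3: ant0:(2,3)->S->(3,3) | ant1:(1,2)->N->(0,2) | ant2:(0,2)->S->(1,2)
  grid max=3 at (3,3)
Final grid:
  0 0 2 0 0
  0 0 2 0 0
  0 0 0 0 0
  0 0 0 3 0
Max pheromone 3 at (3,3)

Answer: (3,3)=3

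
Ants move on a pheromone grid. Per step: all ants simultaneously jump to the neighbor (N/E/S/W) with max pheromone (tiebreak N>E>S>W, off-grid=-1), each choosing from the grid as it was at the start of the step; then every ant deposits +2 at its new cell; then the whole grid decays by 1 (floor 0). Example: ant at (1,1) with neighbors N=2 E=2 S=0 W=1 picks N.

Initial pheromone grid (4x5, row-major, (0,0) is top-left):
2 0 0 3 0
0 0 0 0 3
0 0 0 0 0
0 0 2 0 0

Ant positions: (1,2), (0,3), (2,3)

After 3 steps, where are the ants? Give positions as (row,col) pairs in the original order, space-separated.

Step 1: ant0:(1,2)->N->(0,2) | ant1:(0,3)->E->(0,4) | ant2:(2,3)->N->(1,3)
  grid max=2 at (0,3)
Step 2: ant0:(0,2)->E->(0,3) | ant1:(0,4)->S->(1,4) | ant2:(1,3)->N->(0,3)
  grid max=5 at (0,3)
Step 3: ant0:(0,3)->E->(0,4) | ant1:(1,4)->N->(0,4) | ant2:(0,3)->E->(0,4)
  grid max=5 at (0,4)

(0,4) (0,4) (0,4)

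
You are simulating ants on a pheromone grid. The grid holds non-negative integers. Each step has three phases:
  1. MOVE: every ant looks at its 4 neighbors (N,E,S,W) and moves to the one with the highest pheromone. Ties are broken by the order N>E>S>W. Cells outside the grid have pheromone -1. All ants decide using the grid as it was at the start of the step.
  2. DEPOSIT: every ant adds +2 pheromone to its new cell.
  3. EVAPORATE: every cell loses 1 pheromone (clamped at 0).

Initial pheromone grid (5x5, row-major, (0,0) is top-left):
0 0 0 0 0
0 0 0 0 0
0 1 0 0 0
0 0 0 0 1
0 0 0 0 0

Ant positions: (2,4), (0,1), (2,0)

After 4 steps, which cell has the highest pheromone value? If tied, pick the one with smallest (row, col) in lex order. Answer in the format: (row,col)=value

Step 1: ant0:(2,4)->S->(3,4) | ant1:(0,1)->E->(0,2) | ant2:(2,0)->E->(2,1)
  grid max=2 at (2,1)
Step 2: ant0:(3,4)->N->(2,4) | ant1:(0,2)->E->(0,3) | ant2:(2,1)->N->(1,1)
  grid max=1 at (0,3)
Step 3: ant0:(2,4)->S->(3,4) | ant1:(0,3)->E->(0,4) | ant2:(1,1)->S->(2,1)
  grid max=2 at (2,1)
Step 4: ant0:(3,4)->N->(2,4) | ant1:(0,4)->S->(1,4) | ant2:(2,1)->N->(1,1)
  grid max=1 at (1,1)
Final grid:
  0 0 0 0 0
  0 1 0 0 1
  0 1 0 0 1
  0 0 0 0 1
  0 0 0 0 0
Max pheromone 1 at (1,1)

Answer: (1,1)=1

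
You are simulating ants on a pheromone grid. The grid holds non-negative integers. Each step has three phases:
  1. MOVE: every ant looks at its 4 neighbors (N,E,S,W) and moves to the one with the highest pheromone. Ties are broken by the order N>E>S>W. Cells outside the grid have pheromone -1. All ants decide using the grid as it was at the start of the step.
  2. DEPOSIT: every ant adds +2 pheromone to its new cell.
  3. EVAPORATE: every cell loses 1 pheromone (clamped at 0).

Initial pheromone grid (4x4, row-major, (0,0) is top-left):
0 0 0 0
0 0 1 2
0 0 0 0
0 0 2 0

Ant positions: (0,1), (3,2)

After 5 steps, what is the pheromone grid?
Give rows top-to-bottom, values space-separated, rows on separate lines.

After step 1: ants at (0,2),(2,2)
  0 0 1 0
  0 0 0 1
  0 0 1 0
  0 0 1 0
After step 2: ants at (0,3),(3,2)
  0 0 0 1
  0 0 0 0
  0 0 0 0
  0 0 2 0
After step 3: ants at (1,3),(2,2)
  0 0 0 0
  0 0 0 1
  0 0 1 0
  0 0 1 0
After step 4: ants at (0,3),(3,2)
  0 0 0 1
  0 0 0 0
  0 0 0 0
  0 0 2 0
After step 5: ants at (1,3),(2,2)
  0 0 0 0
  0 0 0 1
  0 0 1 0
  0 0 1 0

0 0 0 0
0 0 0 1
0 0 1 0
0 0 1 0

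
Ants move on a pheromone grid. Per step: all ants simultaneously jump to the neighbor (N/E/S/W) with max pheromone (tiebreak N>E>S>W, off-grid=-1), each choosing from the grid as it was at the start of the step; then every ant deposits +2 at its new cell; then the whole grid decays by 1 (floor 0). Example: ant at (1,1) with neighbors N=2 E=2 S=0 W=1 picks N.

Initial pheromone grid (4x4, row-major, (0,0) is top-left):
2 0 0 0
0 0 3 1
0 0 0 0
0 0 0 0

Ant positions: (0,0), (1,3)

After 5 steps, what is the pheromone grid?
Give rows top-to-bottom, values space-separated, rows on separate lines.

After step 1: ants at (0,1),(1,2)
  1 1 0 0
  0 0 4 0
  0 0 0 0
  0 0 0 0
After step 2: ants at (0,0),(0,2)
  2 0 1 0
  0 0 3 0
  0 0 0 0
  0 0 0 0
After step 3: ants at (0,1),(1,2)
  1 1 0 0
  0 0 4 0
  0 0 0 0
  0 0 0 0
After step 4: ants at (0,0),(0,2)
  2 0 1 0
  0 0 3 0
  0 0 0 0
  0 0 0 0
After step 5: ants at (0,1),(1,2)
  1 1 0 0
  0 0 4 0
  0 0 0 0
  0 0 0 0

1 1 0 0
0 0 4 0
0 0 0 0
0 0 0 0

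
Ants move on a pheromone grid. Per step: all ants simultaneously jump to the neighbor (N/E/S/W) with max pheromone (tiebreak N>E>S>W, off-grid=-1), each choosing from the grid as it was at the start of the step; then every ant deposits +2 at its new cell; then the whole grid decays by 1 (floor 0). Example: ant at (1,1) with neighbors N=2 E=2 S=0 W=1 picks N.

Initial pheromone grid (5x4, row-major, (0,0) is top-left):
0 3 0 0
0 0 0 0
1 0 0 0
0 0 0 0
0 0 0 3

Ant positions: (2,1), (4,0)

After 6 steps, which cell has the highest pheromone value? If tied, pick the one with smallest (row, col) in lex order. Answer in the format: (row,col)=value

Step 1: ant0:(2,1)->W->(2,0) | ant1:(4,0)->N->(3,0)
  grid max=2 at (0,1)
Step 2: ant0:(2,0)->S->(3,0) | ant1:(3,0)->N->(2,0)
  grid max=3 at (2,0)
Step 3: ant0:(3,0)->N->(2,0) | ant1:(2,0)->S->(3,0)
  grid max=4 at (2,0)
Step 4: ant0:(2,0)->S->(3,0) | ant1:(3,0)->N->(2,0)
  grid max=5 at (2,0)
Step 5: ant0:(3,0)->N->(2,0) | ant1:(2,0)->S->(3,0)
  grid max=6 at (2,0)
Step 6: ant0:(2,0)->S->(3,0) | ant1:(3,0)->N->(2,0)
  grid max=7 at (2,0)
Final grid:
  0 0 0 0
  0 0 0 0
  7 0 0 0
  6 0 0 0
  0 0 0 0
Max pheromone 7 at (2,0)

Answer: (2,0)=7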